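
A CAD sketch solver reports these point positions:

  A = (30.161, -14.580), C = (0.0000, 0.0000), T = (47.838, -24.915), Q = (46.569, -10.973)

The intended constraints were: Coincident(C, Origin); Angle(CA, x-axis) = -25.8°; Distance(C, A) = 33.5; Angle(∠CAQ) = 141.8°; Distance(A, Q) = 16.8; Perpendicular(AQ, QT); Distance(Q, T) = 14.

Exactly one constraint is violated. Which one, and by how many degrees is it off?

Perpendicular(AQ, QT) — off by 7.20°.

C = (0.00, 0.00) ✓; CA at -25.80° ✓; |CA| = 33.50 ✓; ∠CAQ = 141.8° ✓; |AQ| = 16.80 ✓; ∠(AQ, QT) = 97.20° ✗; |QT| = 14.00 ✓.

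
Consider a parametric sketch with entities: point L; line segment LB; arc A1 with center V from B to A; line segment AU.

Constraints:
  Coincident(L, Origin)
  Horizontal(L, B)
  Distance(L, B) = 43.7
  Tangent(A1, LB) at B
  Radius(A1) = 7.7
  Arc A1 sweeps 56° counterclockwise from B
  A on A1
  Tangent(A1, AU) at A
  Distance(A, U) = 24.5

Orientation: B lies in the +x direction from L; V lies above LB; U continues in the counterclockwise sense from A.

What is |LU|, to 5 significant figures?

68.047

L is at the origin; L and B share the same y with |LB| = 43.7 and B on the +x side, so B = (43.700, 0.0000). Since A1 is tangent to LB there, VB ⟂ LB, so V = B + (0, 7.7) = (43.700, 7.7000). On A1, B sits at bearing -90° from V; a 56° counterclockwise sweep puts A at bearing -34°, so A = V + 7.7·(cos -34°, sin -34°) = (50.084, 3.3942). Since A1 is tangent to AU there, VA ⟂ AU, so AU runs along (−sin -34°, cos -34°); with |AU| = 24.5, U = (63.784, 23.706). Then |LU| = |U − L| = 68.047.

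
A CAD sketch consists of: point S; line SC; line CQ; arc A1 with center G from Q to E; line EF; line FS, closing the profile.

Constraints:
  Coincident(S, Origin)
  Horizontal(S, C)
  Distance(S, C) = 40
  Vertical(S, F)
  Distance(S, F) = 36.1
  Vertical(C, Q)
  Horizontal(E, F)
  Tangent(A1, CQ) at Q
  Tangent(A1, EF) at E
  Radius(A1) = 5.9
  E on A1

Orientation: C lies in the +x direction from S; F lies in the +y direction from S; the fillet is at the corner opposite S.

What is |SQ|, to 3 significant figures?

50.1

S is at the origin; S and C share the same y with |SC| = 40.0 and C on the +x side, so C = (40.0, 0.00). S and F share the same x with |SF| = 36.1 and F on the +y side, so F = (0.00, 36.1). The virtual corner opposite S is at (40.0, 36.1). The tangent condition forces GQ to be normal to CQ and tangency of A1 to EF means the radius GE is perpendicular to EF, with radius 5.9, so the center G sits 5.9 in from both sides at G = (34.1, 30.2). That places the tangent points at Q = (40.0, 30.2) on CQ and E = (34.1, 36.1) on EF. Then |SQ| = |Q − S| = 50.1.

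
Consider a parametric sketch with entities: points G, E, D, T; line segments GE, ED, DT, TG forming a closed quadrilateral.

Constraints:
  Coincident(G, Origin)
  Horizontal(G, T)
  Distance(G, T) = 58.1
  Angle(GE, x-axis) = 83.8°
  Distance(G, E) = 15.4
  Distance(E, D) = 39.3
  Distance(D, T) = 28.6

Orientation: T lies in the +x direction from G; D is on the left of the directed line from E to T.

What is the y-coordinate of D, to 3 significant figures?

22.4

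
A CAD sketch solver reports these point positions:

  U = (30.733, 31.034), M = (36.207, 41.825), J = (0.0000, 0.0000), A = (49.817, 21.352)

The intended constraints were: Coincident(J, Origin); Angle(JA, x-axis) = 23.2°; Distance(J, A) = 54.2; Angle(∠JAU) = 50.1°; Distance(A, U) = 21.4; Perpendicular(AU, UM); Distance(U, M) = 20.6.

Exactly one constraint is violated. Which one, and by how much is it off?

Distance(U, M) = 20.6 — off by 8.50.

J = (0.00, 0.00) ✓; JA at 23.20° ✓; |JA| = 54.20 ✓; ∠JAU = 50.10° ✓; |AU| = 21.40 ✓; ∠(AU, UM) = 90.00° ✓; |UM| = 12.10 ✗.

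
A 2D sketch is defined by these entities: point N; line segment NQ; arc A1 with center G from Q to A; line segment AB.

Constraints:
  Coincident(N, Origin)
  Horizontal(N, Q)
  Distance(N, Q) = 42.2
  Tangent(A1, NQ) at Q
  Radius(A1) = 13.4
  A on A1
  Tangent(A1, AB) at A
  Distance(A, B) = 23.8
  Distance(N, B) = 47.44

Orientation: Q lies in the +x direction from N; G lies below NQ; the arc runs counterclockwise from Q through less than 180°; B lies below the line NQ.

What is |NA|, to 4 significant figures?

31.86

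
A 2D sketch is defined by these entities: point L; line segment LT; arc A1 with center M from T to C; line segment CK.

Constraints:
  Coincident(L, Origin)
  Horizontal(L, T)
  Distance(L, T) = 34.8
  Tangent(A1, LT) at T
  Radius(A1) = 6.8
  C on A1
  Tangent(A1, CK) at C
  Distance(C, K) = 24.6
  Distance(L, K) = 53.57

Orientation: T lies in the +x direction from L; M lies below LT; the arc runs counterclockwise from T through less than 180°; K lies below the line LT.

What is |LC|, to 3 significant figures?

31.3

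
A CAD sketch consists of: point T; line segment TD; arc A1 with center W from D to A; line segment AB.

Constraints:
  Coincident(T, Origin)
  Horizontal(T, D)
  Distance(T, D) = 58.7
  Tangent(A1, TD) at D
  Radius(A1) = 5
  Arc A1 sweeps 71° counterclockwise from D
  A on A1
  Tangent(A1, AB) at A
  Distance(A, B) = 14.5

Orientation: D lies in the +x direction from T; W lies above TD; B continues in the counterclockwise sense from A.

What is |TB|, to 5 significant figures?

70.257

On A1, D sits at bearing -90° from W; a 71° counterclockwise sweep puts A at bearing -19°, so A = W + 5.0·(cos -19°, sin -19°) = (63.428, 3.3722). Since A1 is tangent to AB there, WA ⟂ AB, so AB runs along (−sin -19°, cos -19°); with |AB| = 14.5, B = (68.148, 17.082). Then |TB| = |B − T| = 70.257.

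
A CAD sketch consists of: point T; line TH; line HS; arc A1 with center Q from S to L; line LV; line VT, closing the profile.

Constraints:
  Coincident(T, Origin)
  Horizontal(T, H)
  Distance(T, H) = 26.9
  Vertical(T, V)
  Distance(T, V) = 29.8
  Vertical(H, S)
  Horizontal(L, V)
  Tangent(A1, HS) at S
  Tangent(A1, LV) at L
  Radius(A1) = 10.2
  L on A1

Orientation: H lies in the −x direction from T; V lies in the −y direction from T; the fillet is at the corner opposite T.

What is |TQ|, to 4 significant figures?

25.75

T is at the origin; TH is horizontal with |TH| = 26.9 and H on the −x side, so H = (-26.90, 0.000). T and V share the same x with |TV| = 29.8 and V on the −y side, so V = (0.000, -29.80). The virtual corner opposite T is at (-26.90, -29.80). Tangency of A1 to HS means the radius QS is perpendicular to HS and since A1 is tangent to LV there, QL ⟂ LV, with radius 10.2, so the center Q sits 10.2 in from both sides at Q = (-16.70, -19.60). Then |TQ| = |Q − T| = 25.75.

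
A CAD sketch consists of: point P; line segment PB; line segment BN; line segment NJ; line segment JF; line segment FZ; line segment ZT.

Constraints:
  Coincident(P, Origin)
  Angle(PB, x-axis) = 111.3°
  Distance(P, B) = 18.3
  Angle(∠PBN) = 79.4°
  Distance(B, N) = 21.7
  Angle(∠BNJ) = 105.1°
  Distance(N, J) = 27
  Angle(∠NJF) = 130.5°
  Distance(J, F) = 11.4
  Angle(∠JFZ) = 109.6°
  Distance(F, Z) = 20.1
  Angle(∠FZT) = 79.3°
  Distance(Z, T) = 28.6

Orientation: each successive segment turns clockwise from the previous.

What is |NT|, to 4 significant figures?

7.943

P is at the origin; PB runs at 111.3° with length 18.3, so B = (-6.647, 17.05). ∠PBN = 79.4° gives BN at 10.70° from the x-axis; with |BN| = 21.7, N = (14.68, 21.08). ∠BNJ = 105.1° gives NJ at -64.20° from the x-axis; with |NJ| = 27.0, J = (26.43, -3.230). ∠NJF = 130.5° gives JF at -113.7° from the x-axis; with |JF| = 11.4, F = (21.84, -13.67). ∠JFZ = 109.6° gives FZ at 175.9° from the x-axis; with |FZ| = 20.1, Z = (1.796, -12.23). ∠FZT = 79.3° gives ZT at 75.20° from the x-axis; with |ZT| = 28.6, T = (9.101, 15.42). Then |NT| = |T − N| = 7.943.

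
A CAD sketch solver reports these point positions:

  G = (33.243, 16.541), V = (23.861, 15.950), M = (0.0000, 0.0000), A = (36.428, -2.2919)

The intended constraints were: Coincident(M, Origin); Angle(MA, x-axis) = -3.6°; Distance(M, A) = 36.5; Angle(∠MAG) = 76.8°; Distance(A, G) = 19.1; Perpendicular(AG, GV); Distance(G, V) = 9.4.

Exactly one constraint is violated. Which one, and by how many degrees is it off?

Perpendicular(AG, GV) — off by 5.99°.

M = (0.00, 0.00) ✓; MA at -3.600° ✓; |MA| = 36.50 ✓; ∠MAG = 76.80° ✓; |AG| = 19.10 ✓; ∠(AG, GV) = 84.01° ✗; |GV| = 9.401 ✓.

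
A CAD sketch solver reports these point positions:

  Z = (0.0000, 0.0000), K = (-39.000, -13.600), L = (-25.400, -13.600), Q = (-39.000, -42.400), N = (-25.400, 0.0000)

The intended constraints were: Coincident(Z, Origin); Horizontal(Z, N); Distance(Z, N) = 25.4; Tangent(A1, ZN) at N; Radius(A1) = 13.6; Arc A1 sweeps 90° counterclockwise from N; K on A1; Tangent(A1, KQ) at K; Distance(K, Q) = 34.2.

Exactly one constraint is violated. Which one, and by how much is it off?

Distance(K, Q) = 34.2 — off by 5.40.

Z = (0.00, 0.00) ✓; Z.y = 0.00, N.y = 0.00 ✓; |ZN| = 25.40 ✓; ∠(LN, NZ) = 90.00° ✓; |LN| = 13.60 ✓; bearing(L→K) − bearing(L→N) = 90.00° ✓; |LK| = 13.60 ✓; ∠(LK, KQ) = 90.00° ✓; |KQ| = 28.80 ✗.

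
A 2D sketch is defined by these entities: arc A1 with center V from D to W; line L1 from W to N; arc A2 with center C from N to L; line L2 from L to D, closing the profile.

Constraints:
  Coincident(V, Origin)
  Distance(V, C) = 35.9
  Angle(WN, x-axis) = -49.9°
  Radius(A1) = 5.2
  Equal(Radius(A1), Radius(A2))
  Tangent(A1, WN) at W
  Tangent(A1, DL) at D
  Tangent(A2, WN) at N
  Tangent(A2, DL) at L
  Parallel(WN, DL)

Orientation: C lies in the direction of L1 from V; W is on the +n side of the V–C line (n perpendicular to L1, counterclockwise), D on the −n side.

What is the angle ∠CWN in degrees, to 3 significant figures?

8.24°

The slot axis is L1's direction at -49.9°, so u = (cos -49.9°, sin -49.9°) = (0.644, -0.765) and n = (−sin -49.9°, cos -49.9°) = (0.765, 0.644). V is at the origin and C lies 35.9 along u from V, so C = 35.9·u = (23.1, -27.5). Tangency of A1 to both parallel lines with radius 5.2 puts W and D at V ± 5.2·n: W = (3.98, 3.35), D = (-3.98, -3.35). Equal radii place N and L the same way about C: N = C + 5.2·n = (27.1, -24.1), L = C − 5.2·n = (19.1, -30.8). Then cos ∠CWN = WC·WN / (|WC||WN|), giving 8.24°.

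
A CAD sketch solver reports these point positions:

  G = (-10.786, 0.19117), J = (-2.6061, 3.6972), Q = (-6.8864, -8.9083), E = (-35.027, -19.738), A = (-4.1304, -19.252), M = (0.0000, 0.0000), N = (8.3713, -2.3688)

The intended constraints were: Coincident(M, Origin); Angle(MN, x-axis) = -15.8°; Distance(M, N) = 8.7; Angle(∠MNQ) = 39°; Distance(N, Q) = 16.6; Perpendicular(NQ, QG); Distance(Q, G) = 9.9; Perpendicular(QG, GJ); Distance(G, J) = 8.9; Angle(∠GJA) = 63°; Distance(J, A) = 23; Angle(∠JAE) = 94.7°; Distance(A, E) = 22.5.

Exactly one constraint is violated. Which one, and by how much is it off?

Distance(A, E) = 22.5 — off by 8.40.

M = (0.00, 0.00) ✓; MN at -15.80° ✓; |MN| = 8.700 ✓; ∠MNQ = 39.00° ✓; |NQ| = 16.60 ✓; ∠(NQ, QG) = 90.00° ✓; |QG| = 9.900 ✓; ∠(QG, GJ) = 90.00° ✓; |GJ| = 8.900 ✓; ∠GJA = 63.00° ✓; |JA| = 23.00 ✓; ∠JAE = 94.70° ✓; |AE| = 30.90 ✗.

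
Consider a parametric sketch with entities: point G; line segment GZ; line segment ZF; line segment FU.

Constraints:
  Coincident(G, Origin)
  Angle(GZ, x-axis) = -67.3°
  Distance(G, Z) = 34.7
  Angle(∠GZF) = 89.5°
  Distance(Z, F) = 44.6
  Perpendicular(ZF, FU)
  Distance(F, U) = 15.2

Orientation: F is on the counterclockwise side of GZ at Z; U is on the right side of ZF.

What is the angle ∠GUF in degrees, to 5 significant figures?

41.597°

G is at the origin; GZ runs at -67.3° with length 34.7, so Z = 34.7·(cos -67.3°, sin -67.3°) = (13.391, -32.012). ∠GZF = 89.5°, so ZF runs at -67.3° + (180° − 89.5°) = 23.200° from the x-axis; with |ZF| = 44.6, F = Z + 44.6·(cos 23.200°, sin 23.200°) = (54.384, -14.442). The perpendicularity gives FU at right angles to ZF; with |FU| = 15.2 on the right of ZF, U = F + 15.2·(0.39394, -0.91914) = (60.372, -28.413). Then cos ∠GUF = UG·UF / (|UG||UF|), giving 41.597°.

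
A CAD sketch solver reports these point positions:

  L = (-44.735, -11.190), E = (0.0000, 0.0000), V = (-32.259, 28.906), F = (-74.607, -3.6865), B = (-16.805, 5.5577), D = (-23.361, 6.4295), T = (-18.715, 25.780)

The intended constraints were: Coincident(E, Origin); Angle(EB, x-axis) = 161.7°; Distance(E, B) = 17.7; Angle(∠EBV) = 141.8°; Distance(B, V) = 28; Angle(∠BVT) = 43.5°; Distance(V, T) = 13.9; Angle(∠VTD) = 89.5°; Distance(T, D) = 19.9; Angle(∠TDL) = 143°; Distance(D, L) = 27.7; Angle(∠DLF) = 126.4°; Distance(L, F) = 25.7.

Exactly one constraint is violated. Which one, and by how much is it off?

Distance(L, F) = 25.7 — off by 5.10.

E = (0.00, 0.00) ✓; EB at 161.7° ✓; |EB| = 17.70 ✓; ∠EBV = 141.8° ✓; |BV| = 28.00 ✓; ∠BVT = 43.50° ✓; |VT| = 13.90 ✓; ∠VTD = 89.50° ✓; |TD| = 19.90 ✓; ∠TDL = 143.0° ✓; |DL| = 27.70 ✓; ∠DLF = 126.4° ✓; |LF| = 30.80 ✗.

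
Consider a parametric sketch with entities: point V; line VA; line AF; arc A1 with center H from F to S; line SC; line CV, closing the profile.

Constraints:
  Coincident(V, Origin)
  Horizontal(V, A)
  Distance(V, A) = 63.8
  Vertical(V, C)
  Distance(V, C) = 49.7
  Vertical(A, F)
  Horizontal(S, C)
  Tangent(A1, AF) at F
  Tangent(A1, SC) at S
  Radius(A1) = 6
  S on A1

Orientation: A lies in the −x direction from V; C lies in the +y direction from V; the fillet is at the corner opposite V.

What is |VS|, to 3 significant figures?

76.2

V is at the origin; V and A share the same y with |VA| = 63.8 and A on the −x side, so A = (-63.8, 0.00). VC is vertical with |VC| = 49.7 and C on the +y side, so C = (0.00, 49.7). The virtual corner opposite V is at (-63.8, 49.7). Tangency of A1 to AF means the radius HF is perpendicular to AF and since A1 is tangent to SC there, HS ⟂ SC, with radius 6.0, so the center H sits 6.0 in from both sides at H = (-57.8, 43.7). That places the tangent points at F = (-63.8, 43.7) on AF and S = (-57.8, 49.7) on SC. Then |VS| = |S − V| = 76.2.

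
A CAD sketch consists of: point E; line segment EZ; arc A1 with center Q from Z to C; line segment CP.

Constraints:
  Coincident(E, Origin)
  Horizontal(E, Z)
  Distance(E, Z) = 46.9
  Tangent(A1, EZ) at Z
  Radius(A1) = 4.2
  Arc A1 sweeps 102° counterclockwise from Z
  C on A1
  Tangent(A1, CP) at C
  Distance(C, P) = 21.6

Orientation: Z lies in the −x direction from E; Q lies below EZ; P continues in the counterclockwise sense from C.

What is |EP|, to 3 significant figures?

53.4

E is at the origin; EZ is horizontal with |EZ| = 46.9 and Z on the −x side, so Z = (-46.9, 0.00). Tangency of A1 to EZ means the radius QZ is perpendicular to EZ, so Q = Z + (0, -4.2) = (-46.9, -4.20). On A1, Z sits at bearing 90° from Q; a 102° counterclockwise sweep puts C at bearing 192°, so C = Q + 4.2·(cos 192°, sin 192°) = (-51.0, -5.07). A1 meets CP tangentially, so QC is at right angles to CP, so CP runs along (−sin 192°, cos 192°); with |CP| = 21.6, P = (-46.5, -26.2). Then |EP| = |P − E| = 53.4.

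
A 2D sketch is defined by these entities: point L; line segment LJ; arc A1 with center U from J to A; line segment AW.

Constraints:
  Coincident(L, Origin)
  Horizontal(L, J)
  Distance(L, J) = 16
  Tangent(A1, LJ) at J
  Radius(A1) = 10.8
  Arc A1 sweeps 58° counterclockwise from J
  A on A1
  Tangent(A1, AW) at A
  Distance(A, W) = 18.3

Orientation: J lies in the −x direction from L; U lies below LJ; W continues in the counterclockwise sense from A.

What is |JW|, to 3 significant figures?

27.9

L is at the origin; L and J share the same y with |LJ| = 16.0 and J on the −x side, so J = (-16.0, 0.00). Tangency of A1 to LJ means the radius UJ is perpendicular to LJ, so U = J + (0, -10.8) = (-16.0, -10.8). On A1, J sits at bearing 90° from U; a 58° counterclockwise sweep puts A at bearing 148°, so A = U + 10.8·(cos 148°, sin 148°) = (-25.2, -5.08). A1 meets AW tangentially, so UA is at right angles to AW, so AW runs along (−sin 148°, cos 148°); with |AW| = 18.3, W = (-34.9, -20.6). Then |JW| = |W − J| = 27.9.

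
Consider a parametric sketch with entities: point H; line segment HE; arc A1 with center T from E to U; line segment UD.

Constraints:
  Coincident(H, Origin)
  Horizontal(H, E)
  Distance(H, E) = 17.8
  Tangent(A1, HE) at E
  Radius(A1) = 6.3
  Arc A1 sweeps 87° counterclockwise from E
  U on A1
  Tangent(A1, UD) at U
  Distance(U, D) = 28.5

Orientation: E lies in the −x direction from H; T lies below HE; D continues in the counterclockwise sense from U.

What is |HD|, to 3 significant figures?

42.9

H is at the origin; H and E share the same y with |HE| = 17.8 and E on the −x side, so E = (-17.8, 0.00). A1 meets HE tangentially, so TE is at right angles to HE, so T = E + (0, -6.3) = (-17.8, -6.30). On A1, E sits at bearing 90° from T; an 87° counterclockwise sweep puts U at bearing 177°, so U = T + 6.3·(cos 177°, sin 177°) = (-24.1, -5.97). Tangency of A1 to UD means the radius TU is perpendicular to UD, so UD runs along (−sin 177°, cos 177°); with |UD| = 28.5, D = (-25.6, -34.4). Then |HD| = |D − H| = 42.9.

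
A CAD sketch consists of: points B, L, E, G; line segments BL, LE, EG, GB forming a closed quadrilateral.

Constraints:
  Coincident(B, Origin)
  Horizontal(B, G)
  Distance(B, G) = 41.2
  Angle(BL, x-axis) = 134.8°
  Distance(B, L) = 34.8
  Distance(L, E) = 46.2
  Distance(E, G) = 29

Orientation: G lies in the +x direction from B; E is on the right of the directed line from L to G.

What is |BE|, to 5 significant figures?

12.756

Checks: |LE| = 46.20 ✓; |EG| = 29.00 ✓.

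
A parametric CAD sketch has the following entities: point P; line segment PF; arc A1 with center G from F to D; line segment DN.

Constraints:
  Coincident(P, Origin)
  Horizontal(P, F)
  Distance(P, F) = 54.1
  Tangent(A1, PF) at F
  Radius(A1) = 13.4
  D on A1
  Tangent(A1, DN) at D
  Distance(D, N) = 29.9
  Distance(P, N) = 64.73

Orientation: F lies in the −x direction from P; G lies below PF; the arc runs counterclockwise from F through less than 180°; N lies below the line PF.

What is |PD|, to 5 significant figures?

68.196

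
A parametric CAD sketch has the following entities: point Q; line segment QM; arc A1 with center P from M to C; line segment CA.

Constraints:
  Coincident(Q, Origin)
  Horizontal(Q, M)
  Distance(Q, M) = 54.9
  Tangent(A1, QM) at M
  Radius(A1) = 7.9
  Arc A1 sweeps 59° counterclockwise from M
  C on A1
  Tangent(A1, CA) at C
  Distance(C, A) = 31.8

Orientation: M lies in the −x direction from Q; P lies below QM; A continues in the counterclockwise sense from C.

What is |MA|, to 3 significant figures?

38.8

Q is at the origin; QM is horizontal with |QM| = 54.9 and M on the −x side, so M = (-54.9, 0.00). A1 meets QM tangentially, so PM is at right angles to QM, so P = M + (0, -7.9) = (-54.9, -7.90). On A1, M sits at bearing 90° from P; a 59° counterclockwise sweep puts C at bearing 149°, so C = P + 7.9·(cos 149°, sin 149°) = (-61.7, -3.83). Since A1 is tangent to CA there, PC ⟂ CA, so CA runs along (−sin 149°, cos 149°); with |CA| = 31.8, A = (-78.0, -31.1). Then |MA| = |A − M| = 38.8.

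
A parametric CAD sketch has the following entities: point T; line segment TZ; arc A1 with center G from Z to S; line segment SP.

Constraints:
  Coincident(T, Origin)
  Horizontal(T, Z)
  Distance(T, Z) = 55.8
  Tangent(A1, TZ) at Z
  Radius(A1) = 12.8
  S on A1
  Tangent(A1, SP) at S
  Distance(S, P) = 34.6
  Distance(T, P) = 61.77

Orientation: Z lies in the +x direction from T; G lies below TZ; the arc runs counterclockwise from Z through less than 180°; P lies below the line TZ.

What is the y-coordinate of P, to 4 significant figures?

-46.46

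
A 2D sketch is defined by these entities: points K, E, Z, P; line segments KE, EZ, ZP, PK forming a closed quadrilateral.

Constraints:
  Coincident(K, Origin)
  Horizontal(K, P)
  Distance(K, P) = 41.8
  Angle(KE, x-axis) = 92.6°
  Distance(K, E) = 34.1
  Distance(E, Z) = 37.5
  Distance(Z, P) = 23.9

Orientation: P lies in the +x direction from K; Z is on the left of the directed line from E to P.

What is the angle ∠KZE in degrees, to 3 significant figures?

51.3°

K is at the origin; K and P share the same y with |KP| = 41.8 and P in +x, so P = (41.8, 0). KE runs at 92.6° with |KE| = 34.1, so E = (-1.55, 34.1). Z is determined by |EZ| = 37.5 and |ZP| = 23.9 together: it lies at the intersection of circle(E, 37.5) and circle(P, 23.9). With |EP| = 55.1, the foot of the radical line on EP is 35.1 from E and the perpendicular offset is √(37.5² − 35.1²) = 13.1. Taking the left-of-EP solution: Z = (34.2, 22.7).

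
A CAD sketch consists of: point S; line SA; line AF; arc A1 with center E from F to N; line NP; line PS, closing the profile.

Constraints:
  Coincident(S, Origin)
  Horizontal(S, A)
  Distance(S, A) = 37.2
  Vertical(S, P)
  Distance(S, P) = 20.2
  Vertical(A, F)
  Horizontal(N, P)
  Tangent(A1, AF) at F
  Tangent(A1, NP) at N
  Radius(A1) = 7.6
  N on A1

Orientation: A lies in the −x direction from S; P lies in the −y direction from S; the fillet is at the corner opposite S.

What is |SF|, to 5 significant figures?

39.276

S is at the origin; SA is horizontal with |SA| = 37.2 and A on the −x side, so A = (-37.200, 0.0000). SP is vertical with |SP| = 20.2 and P on the −y side, so P = (0.0000, -20.200). The virtual corner opposite S is at (-37.200, -20.200). A1 meets AF tangentially, so EF is at right angles to AF and tangency of A1 to NP means the radius EN is perpendicular to NP, with radius 7.6, so the center E sits 7.6 in from both sides at E = (-29.600, -12.600). That places the tangent points at F = (-37.200, -12.600) on AF and N = (-29.600, -20.200) on NP. Then |SF| = |F − S| = 39.276.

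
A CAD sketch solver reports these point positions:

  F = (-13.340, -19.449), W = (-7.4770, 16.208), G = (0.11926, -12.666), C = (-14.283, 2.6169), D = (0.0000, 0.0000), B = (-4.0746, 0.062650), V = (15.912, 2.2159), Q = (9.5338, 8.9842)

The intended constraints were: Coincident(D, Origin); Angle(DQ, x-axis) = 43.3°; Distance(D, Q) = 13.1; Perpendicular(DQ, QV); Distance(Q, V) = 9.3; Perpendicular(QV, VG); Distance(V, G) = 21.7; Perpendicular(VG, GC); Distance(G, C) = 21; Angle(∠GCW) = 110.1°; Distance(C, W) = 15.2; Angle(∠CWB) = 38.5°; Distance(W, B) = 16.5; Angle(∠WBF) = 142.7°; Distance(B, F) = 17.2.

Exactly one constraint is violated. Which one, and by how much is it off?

Distance(B, F) = 17.2 — off by 4.40.

D = (0.00, 0.00) ✓; DQ at 43.30° ✓; |DQ| = 13.10 ✓; ∠(DQ, QV) = 90.00° ✓; |QV| = 9.300 ✓; ∠(QV, VG) = 90.00° ✓; |VG| = 21.70 ✓; ∠(VG, GC) = 90.00° ✓; |GC| = 21.00 ✓; ∠GCW = 110.1° ✓; |CW| = 15.20 ✓; ∠CWB = 38.50° ✓; |WB| = 16.50 ✓; ∠WBF = 142.7° ✓; |BF| = 21.60 ✗.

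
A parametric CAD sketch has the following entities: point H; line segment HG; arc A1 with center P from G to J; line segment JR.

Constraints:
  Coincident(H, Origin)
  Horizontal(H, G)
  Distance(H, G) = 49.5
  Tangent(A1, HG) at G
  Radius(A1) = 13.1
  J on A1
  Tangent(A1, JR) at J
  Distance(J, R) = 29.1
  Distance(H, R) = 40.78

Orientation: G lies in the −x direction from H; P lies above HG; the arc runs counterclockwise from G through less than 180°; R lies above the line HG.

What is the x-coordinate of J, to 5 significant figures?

-37.914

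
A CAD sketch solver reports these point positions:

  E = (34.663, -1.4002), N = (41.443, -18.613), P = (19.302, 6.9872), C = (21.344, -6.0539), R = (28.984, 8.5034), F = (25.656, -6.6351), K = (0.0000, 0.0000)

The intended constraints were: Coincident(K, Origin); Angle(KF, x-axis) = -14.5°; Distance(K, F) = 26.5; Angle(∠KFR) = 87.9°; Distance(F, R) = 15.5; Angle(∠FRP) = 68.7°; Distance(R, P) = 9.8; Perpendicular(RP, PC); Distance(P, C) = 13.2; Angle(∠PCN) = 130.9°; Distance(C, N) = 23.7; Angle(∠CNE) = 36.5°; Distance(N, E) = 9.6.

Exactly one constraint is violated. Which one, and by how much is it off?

Distance(N, E) = 9.6 — off by 8.90.

K = (0.00, 0.00) ✓; KF at -14.50° ✓; |KF| = 26.50 ✓; ∠KFR = 87.90° ✓; |FR| = 15.50 ✓; ∠FRP = 68.70° ✓; |RP| = 9.800 ✓; ∠(RP, PC) = 90.00° ✓; |PC| = 13.20 ✓; ∠PCN = 130.9° ✓; |CN| = 23.70 ✓; ∠CNE = 36.50° ✓; |NE| = 18.50 ✗.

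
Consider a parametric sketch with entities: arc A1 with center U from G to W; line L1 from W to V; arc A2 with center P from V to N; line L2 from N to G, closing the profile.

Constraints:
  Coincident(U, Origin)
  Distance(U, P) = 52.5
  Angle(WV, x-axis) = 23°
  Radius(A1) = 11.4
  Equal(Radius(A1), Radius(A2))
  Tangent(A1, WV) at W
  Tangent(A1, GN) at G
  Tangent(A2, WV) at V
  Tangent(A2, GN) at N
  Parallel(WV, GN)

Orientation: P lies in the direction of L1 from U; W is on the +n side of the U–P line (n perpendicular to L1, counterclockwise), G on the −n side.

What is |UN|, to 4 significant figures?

53.72

Tangency of A1 to both parallel lines with radius 11.4 puts W and G at U ± 11.4·n: W = (-4.454, 10.49), G = (4.454, -10.49). Equal radii place V and N the same way about P: V = P + 11.4·n = (43.87, 31.01), N = P − 11.4·n = (52.78, 10.02). Then |UN| = |N − U| = 53.72.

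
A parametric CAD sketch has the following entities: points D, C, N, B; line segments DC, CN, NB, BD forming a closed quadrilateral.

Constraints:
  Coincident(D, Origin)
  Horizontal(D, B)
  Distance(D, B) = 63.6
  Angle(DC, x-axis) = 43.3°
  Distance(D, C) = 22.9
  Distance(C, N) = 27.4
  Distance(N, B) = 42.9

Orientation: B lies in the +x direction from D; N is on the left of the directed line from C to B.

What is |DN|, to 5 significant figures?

50.293

D is at the origin; DB is horizontal with |DB| = 63.6 and B in +x, so B = (63.6, 0). DC runs at 43.3° with |DC| = 22.9, so C = (16.666, 15.705). N is determined by |CN| = 27.4 and |NB| = 42.9 together: it lies at the intersection of circle(C, 27.4) and circle(B, 42.9). With |CB| = 49.492, the foot of the radical line on CB is 13.738 from C and the perpendicular offset is √(27.4² − 13.738²) = 23.707. Taking the left-of-CB solution: N = (37.217, 33.828).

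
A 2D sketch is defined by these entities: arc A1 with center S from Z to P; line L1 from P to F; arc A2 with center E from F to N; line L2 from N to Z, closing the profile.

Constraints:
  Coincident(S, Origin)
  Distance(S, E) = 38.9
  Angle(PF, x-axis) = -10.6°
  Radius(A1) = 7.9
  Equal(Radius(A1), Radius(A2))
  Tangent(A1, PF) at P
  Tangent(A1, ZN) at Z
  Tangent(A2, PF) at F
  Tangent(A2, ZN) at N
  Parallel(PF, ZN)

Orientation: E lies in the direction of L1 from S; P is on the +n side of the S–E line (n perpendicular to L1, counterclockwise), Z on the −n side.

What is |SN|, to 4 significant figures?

39.69

Tangency of A1 to both parallel lines with radius 7.9 puts P and Z at S ± 7.9·n: P = (1.453, 7.765), Z = (-1.453, -7.765). Equal radii place F and N the same way about E: F = E + 7.9·n = (39.69, 0.6095), N = E − 7.9·n = (36.78, -14.92). Then |SN| = |N − S| = 39.69.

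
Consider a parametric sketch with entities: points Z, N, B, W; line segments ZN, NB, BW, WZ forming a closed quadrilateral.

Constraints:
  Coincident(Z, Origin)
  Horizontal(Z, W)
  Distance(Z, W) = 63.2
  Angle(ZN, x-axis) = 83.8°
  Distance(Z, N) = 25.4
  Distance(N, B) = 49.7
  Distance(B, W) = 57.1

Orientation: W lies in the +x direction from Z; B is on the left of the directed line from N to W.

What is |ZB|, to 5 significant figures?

69.077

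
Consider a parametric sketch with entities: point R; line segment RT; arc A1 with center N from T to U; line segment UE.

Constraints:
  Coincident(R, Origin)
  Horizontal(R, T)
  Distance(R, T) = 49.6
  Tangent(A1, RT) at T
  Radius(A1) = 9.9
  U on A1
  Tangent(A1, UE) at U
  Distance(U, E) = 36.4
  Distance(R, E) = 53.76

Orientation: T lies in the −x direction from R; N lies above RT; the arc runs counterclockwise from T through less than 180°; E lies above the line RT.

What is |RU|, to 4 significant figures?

40.68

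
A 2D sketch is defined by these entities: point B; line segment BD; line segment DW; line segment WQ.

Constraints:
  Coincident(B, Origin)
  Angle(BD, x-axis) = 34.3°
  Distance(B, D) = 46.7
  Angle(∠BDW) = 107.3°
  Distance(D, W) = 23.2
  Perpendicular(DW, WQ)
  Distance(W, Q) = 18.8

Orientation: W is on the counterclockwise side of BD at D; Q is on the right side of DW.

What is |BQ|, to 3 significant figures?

73.4

∠BDW = 107.3°, so DW runs at 34.3° + (180° − 107.3°) = 107° from the x-axis; with |DW| = 23.2, W = D + 23.2·(cos 107°, sin 107°) = (31.8, 48.5). DW ⟂ WQ; with |WQ| = 18.8 on the right of DW, Q = W + 18.8·(0.956, 0.292) = (49.8, 54.0). Then |BQ| = |Q − B| = 73.4.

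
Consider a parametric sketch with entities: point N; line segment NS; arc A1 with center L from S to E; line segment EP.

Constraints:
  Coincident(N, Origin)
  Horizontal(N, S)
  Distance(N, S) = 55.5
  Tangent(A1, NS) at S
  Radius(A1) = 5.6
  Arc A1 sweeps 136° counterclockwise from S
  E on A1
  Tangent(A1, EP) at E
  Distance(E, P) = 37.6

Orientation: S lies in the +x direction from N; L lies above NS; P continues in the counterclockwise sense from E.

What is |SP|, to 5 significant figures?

42.593

N is at the origin; NS is horizontal with |NS| = 55.5 and S on the +x side, so S = (55.500, 0.0000). A1 meets NS tangentially, so LS is at right angles to NS, so L = S + (0, 5.6) = (55.500, 5.6000). On A1, S sits at bearing -90° from L; a 136° counterclockwise sweep puts E at bearing 46°, so E = L + 5.6·(cos 46°, sin 46°) = (59.390, 9.6283). A1 meets EP tangentially, so LE is at right angles to EP, so EP runs along (−sin 46°, cos 46°); with |EP| = 37.6, P = (32.343, 35.747). Then |SP| = |P − S| = 42.593.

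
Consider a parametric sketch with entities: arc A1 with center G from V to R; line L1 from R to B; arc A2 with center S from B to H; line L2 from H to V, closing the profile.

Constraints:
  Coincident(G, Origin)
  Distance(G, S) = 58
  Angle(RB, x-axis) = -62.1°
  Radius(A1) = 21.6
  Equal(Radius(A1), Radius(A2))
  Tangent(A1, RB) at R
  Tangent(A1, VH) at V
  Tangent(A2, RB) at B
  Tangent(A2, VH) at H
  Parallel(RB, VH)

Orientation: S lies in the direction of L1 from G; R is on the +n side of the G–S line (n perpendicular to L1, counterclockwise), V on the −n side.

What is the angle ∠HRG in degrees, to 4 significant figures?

53.32°

Tangency of A1 to both parallel lines with radius 21.6 puts R and V at G ± 21.6·n: R = (19.09, 10.11), V = (-19.09, -10.11). Equal radii place B and H the same way about S: B = S + 21.6·n = (46.23, -41.15), H = S − 21.6·n = (8.051, -61.37). Then cos ∠HRG = RH·RG / (|RH||RG|), giving 53.32°.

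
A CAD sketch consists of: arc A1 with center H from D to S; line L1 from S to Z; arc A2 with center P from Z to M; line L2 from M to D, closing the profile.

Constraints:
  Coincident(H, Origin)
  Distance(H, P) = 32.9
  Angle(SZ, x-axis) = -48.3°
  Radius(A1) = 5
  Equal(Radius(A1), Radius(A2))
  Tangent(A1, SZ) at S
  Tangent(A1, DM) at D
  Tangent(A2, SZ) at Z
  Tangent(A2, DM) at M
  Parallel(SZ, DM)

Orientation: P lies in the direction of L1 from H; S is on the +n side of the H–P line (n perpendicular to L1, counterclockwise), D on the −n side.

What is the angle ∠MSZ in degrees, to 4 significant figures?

16.91°

The slot axis is L1's direction at -48.3°, so u = (cos -48.3°, sin -48.3°) = (0.6652, -0.7466) and n = (−sin -48.3°, cos -48.3°) = (0.7466, 0.6652). H is at the origin and P lies 32.9 along u from H, so P = 32.9·u = (21.89, -24.56). Tangency of A1 to both parallel lines with radius 5.0 puts S and D at H ± 5.0·n: S = (3.733, 3.326), D = (-3.733, -3.326). Equal radii place Z and M the same way about P: Z = P + 5.0·n = (25.62, -21.24), M = P − 5.0·n = (18.15, -27.89). Then cos ∠MSZ = SM·SZ / (|SM||SZ|), giving 16.91°.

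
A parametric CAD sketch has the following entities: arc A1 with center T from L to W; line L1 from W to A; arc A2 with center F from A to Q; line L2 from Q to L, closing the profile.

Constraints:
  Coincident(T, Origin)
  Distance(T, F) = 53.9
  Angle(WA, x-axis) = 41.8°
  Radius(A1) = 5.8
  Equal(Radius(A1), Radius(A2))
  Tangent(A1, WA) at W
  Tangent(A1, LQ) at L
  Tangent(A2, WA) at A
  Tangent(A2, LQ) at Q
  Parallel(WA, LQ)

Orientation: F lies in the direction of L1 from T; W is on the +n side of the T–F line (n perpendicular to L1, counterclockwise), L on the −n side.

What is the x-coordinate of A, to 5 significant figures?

36.315

Tangency of A1 to both parallel lines with radius 5.8 puts W and L at T ± 5.8·n: W = (-3.8659, 4.3238), L = (3.8659, -4.3238). Equal radii place A and Q the same way about F: A = F + 5.8·n = (36.315, 40.250), Q = F − 5.8·n = (44.047, 31.602). So A.x = 36.315.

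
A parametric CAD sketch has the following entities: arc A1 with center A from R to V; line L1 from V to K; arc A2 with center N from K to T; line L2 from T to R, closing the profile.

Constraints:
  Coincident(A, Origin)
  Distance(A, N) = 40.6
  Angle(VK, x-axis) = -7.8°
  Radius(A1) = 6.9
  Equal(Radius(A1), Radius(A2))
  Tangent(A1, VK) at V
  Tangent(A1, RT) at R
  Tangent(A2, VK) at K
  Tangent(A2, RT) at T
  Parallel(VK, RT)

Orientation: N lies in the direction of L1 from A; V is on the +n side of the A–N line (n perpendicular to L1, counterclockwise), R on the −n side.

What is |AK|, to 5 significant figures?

41.182

The slot axis is L1's direction at -7.8°, so u = (cos -7.8°, sin -7.8°) = (0.99075, -0.13572) and n = (−sin -7.8°, cos -7.8°) = (0.13572, 0.99075). A is at the origin and N lies 40.6 along u from A, so N = 40.6·u = (40.224, -5.5101). Tangency of A1 to both parallel lines with radius 6.9 puts V and R at A ± 6.9·n: V = (0.93644, 6.8362), R = (-0.93644, -6.8362). Equal radii place K and T the same way about N: K = N + 6.9·n = (41.161, 1.3261), T = N − 6.9·n = (39.288, -12.346). Then |AK| = |K − A| = 41.182.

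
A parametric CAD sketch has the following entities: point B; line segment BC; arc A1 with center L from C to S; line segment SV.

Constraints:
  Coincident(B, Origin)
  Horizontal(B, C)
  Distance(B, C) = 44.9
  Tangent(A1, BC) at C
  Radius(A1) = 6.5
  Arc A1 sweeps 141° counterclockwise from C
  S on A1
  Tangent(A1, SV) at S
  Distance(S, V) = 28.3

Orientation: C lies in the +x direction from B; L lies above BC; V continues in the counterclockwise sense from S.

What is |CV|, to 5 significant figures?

34.389

On A1, C sits at bearing -90° from L; a 141° counterclockwise sweep puts S at bearing 51°, so S = L + 6.5·(cos 51°, sin 51°) = (48.991, 11.551). The tangent condition forces LS to be normal to SV, so SV runs along (−sin 51°, cos 51°); with |SV| = 28.3, V = (26.997, 29.361). Then |CV| = |V − C| = 34.389.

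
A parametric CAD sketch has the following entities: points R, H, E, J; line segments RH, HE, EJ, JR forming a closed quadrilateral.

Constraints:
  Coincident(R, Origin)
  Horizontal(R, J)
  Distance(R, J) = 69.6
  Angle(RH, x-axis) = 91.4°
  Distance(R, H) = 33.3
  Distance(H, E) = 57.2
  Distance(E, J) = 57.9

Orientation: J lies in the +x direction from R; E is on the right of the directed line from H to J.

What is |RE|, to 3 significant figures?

26.6

R is at the origin; R and J share the same y with |RJ| = 69.6 and J in +x, so J = (69.6, 0). RH runs at 91.4° with |RH| = 33.3, so H = (-0.814, 33.3). E is determined by |HE| = 57.2 and |EJ| = 57.9 together: it lies at the intersection of circle(H, 57.2) and circle(J, 57.9). With |HJ| = 77.9, the foot of the radical line on HJ is 38.4 from H and the perpendicular offset is √(57.2² − 38.4²) = 42.4. Taking the right-of-HJ solution: E = (15.8, -21.4).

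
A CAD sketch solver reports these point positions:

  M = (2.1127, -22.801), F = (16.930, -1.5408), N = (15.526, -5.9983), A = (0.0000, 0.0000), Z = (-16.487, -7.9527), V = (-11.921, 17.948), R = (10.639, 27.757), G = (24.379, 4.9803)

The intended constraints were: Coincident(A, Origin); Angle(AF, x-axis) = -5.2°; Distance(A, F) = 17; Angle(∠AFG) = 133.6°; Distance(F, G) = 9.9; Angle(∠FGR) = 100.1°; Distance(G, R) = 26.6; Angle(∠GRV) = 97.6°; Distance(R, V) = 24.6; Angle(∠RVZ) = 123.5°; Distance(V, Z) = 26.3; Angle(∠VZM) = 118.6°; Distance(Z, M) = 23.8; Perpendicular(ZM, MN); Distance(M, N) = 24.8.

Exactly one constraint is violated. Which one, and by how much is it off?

Distance(M, N) = 24.8 — off by 3.30.

A = (0.00, 0.00) ✓; AF at -5.200° ✓; |AF| = 17.00 ✓; ∠AFG = 133.6° ✓; |FG| = 9.900 ✓; ∠FGR = 100.1° ✓; |GR| = 26.60 ✓; ∠GRV = 97.60° ✓; |RV| = 24.60 ✓; ∠RVZ = 123.5° ✓; |VZ| = 26.30 ✓; ∠VZM = 118.6° ✓; |ZM| = 23.80 ✓; ∠(ZM, MN) = 90.00° ✓; |MN| = 21.50 ✗.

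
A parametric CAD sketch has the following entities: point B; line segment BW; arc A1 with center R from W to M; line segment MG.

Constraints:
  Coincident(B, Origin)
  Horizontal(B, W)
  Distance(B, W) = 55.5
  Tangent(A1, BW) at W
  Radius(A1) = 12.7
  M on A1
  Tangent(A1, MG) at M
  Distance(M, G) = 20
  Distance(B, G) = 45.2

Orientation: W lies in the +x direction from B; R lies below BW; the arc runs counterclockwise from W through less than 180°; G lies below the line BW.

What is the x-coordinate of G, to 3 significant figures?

36.4

B is at the origin; B and W share the same y with |BW| = 55.5 and W on the +x side, so W = (55.5, 0.00). A1 meets BW tangentially, so RW is at right angles to BW, so R = W + (0, -12.7) = (55.5, -12.7). Since RM ⟂ MG (tangency), |RG| = √(12.7² + 20.0²) = 23.7 regardless of where M sits on A1. So G lies on both circle(B, 45.2) and circle(R, 23.7); the below-BW intersection is G = (36.4, -26.8). M is the foot of the tangent from G: M = (43.7, -8.11).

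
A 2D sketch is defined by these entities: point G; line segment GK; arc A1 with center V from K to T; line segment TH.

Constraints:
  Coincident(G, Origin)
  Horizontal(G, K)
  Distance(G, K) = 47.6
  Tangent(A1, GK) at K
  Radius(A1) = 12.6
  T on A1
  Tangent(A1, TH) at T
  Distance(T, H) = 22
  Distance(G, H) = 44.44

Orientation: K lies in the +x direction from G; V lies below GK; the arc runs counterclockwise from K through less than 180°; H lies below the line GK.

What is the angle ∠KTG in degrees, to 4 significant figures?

124.3°

Checks: G.y = 0.00, K.y = 0.00 ✓; ∠(VK, KG) = 90.00° ✓; |VT| = 12.60 ✓; ∠(VT, TH) = 90.00° ✓; |TH| = 22.00 ✓; |GH| = 44.44 ✓.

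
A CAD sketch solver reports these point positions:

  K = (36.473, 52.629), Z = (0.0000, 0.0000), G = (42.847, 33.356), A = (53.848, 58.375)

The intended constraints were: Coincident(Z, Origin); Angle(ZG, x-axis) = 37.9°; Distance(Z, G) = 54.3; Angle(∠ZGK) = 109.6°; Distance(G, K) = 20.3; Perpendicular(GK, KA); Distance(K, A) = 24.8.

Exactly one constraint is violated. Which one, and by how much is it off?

Distance(K, A) = 24.8 — off by 6.50.

Z = (0.00, 0.00) ✓; ZG at 37.90° ✓; |ZG| = 54.30 ✓; ∠ZGK = 109.6° ✓; |GK| = 20.30 ✓; ∠(GK, KA) = 90.00° ✓; |KA| = 18.30 ✗.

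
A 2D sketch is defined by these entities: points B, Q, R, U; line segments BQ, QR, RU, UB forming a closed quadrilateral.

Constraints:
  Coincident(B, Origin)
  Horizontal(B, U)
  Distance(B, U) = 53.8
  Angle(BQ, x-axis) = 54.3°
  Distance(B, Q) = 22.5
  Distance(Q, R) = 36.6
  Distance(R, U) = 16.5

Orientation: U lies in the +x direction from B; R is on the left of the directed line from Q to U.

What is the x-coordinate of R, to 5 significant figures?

49.657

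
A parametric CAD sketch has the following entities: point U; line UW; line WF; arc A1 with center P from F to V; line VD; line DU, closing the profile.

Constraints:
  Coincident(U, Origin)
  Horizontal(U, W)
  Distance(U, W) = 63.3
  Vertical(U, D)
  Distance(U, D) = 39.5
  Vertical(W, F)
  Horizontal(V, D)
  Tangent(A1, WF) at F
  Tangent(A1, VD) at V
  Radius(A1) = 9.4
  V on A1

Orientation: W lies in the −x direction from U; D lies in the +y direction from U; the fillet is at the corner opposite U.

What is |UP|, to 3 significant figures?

61.7

U is at the origin; U and W share the same y with |UW| = 63.3 and W on the −x side, so W = (-63.3, 0.00). UD is vertical with |UD| = 39.5 and D on the +y side, so D = (0.00, 39.5). The virtual corner opposite U is at (-63.3, 39.5). Tangency of A1 to WF means the radius PF is perpendicular to WF and A1 meets VD tangentially, so PV is at right angles to VD, with radius 9.4, so the center P sits 9.4 in from both sides at P = (-53.9, 30.1). Then |UP| = |P − U| = 61.7.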